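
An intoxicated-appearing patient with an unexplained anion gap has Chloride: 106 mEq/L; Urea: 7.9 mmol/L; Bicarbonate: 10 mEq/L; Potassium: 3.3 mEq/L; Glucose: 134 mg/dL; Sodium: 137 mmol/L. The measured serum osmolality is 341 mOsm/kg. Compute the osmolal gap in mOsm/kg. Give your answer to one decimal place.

Calculated osmolality = 2·Na + glucose/18 + urea
= 2·137 + 134/18 + 7.9
= 274 + 7.44 + 7.90
= 289.34 mOsm/kg ≈ 289.3 mOsm/kg
Osmolar gap = measured − calculated = 341 − 289.3 = 51.7 mOsm/kg

51.7 mOsm/kg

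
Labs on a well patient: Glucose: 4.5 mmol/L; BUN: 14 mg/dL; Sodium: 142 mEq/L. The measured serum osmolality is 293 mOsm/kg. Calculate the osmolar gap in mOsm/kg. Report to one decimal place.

Calculated osmolality = 2·Na + glucose + BUN/2.8
= 2·142 + 4.5 + 14/2.8
= 284 + 4.50 + 5
= 293.5 mOsm/kg ≈ 293.5 mOsm/kg
Osmolar gap = measured − calculated = 293 − 293.5 = -0.5 mOsm/kg

-0.5 mOsm/kg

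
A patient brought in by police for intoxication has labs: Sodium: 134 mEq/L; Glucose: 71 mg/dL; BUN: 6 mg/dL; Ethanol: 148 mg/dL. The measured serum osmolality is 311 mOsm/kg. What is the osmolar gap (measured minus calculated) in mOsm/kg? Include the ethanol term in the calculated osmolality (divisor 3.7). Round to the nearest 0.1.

Calculated osmolality = 2·Na + glucose/18 + BUN/2.8 + ethanol/3.7
= 2·134 + 71/18 + 6/2.8 + 148/3.7
= 268 + 3.94 + 2.14 + 40
= 314.08 mOsm/kg ≈ 314.1 mOsm/kg
Osmolar gap = measured − calculated = 311 − 314.1 = -3.1 mOsm/kg

-3.1 mOsm/kg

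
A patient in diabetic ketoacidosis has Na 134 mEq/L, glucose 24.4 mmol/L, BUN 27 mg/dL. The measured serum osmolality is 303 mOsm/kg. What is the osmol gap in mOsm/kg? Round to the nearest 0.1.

1.0 mOsm/kg

Calculated osmolality = 2·Na + glucose + BUN/2.8
= 2·134 + 24.4 + 27/2.8
= 268 + 24.40 + 9.64
= 302.04 mOsm/kg ≈ 302.0 mOsm/kg
Osmolar gap = measured − calculated = 303 − 302.0 = 1.0 mOsm/kg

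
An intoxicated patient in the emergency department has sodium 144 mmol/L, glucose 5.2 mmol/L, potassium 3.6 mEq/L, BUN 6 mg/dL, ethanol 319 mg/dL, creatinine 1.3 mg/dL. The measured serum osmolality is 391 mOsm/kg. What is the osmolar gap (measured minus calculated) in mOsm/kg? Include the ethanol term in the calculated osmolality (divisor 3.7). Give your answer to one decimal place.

9.4 mOsm/kg

Calculated osmolality = 2·Na + glucose + BUN/2.8 + ethanol/3.7
= 2·144 + 5.2 + 6/2.8 + 319/3.7
= 288 + 5.20 + 2.14 + 86.22
= 381.56 mOsm/kg ≈ 381.6 mOsm/kg
Osmolar gap = measured − calculated = 391 − 381.6 = 9.4 mOsm/kg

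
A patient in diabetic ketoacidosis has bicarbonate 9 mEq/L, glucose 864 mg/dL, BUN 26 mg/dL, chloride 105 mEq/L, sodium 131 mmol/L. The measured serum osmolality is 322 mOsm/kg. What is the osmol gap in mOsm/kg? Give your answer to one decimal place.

2.7 mOsm/kg

Calculated osmolality = 2·Na + glucose/18 + BUN/2.8
= 2·131 + 864/18 + 26/2.8
= 262 + 48 + 9.29
= 319.29 mOsm/kg ≈ 319.3 mOsm/kg
Osmolar gap = measured − calculated = 322 − 319.3 = 2.7 mOsm/kg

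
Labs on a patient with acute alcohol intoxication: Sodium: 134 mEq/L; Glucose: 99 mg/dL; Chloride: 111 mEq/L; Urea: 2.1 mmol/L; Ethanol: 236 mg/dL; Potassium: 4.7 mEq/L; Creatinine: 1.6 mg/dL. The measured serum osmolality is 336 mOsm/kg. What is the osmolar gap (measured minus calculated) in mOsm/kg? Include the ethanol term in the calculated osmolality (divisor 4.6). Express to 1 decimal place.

9.1 mOsm/kg

Calculated osmolality = 2·Na + glucose/18 + urea + ethanol/4.6
= 2·134 + 99/18 + 2.1 + 236/4.6
= 268 + 5.50 + 2.10 + 51.30
= 326.9 mOsm/kg ≈ 326.9 mOsm/kg
Osmolar gap = measured − calculated = 336 − 326.9 = 9.1 mOsm/kg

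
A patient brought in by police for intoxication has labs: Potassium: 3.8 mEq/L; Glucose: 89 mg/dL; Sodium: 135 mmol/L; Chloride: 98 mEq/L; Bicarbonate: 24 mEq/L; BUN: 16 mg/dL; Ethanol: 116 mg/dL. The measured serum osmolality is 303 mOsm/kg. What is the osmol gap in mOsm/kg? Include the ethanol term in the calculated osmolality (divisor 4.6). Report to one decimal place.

Calculated osmolality = 2·Na + glucose/18 + BUN/2.8 + ethanol/4.6
= 2·135 + 89/18 + 16/2.8 + 116/4.6
= 270 + 4.94 + 5.71 + 25.22
= 305.87 mOsm/kg ≈ 305.9 mOsm/kg
Osmolar gap = measured − calculated = 303 − 305.9 = -2.9 mOsm/kg

-2.9 mOsm/kg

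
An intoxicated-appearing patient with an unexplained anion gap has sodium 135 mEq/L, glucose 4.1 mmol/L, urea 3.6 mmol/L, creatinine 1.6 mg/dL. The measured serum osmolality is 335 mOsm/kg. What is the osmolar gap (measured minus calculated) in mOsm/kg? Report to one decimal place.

57.3 mOsm/kg

Calculated osmolality = 2·Na + glucose + urea
= 2·135 + 4.1 + 3.6
= 270 + 4.10 + 3.60
= 277.7 mOsm/kg ≈ 277.7 mOsm/kg
Osmolar gap = measured − calculated = 335 − 277.7 = 57.3 mOsm/kg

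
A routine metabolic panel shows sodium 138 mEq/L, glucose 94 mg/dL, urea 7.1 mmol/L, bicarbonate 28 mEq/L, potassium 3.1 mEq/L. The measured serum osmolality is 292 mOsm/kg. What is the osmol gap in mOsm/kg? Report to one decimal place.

Calculated osmolality = 2·Na + glucose/18 + urea
= 2·138 + 94/18 + 7.1
= 276 + 5.22 + 7.10
= 288.32 mOsm/kg ≈ 288.3 mOsm/kg
Osmolar gap = measured − calculated = 292 − 288.3 = 3.7 mOsm/kg

3.7 mOsm/kg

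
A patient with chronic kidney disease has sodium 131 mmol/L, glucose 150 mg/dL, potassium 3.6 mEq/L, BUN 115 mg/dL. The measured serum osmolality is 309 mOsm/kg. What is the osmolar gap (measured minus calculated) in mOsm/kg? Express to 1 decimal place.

Calculated osmolality = 2·Na + glucose/18 + BUN/2.8
= 2·131 + 150/18 + 115/2.8
= 262 + 8.33 + 41.07
= 311.4 mOsm/kg ≈ 311.4 mOsm/kg
Osmolar gap = measured − calculated = 309 − 311.4 = -2.4 mOsm/kg

-2.4 mOsm/kg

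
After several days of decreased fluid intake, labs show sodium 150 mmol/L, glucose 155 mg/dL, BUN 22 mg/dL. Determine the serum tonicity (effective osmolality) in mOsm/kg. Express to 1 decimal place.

Effective osmolality excludes urea (freely permeant across cell membranes):
2·Na + glucose/18
= 2·150 + 155/18
= 300 + 8.61
= 308.61 mOsm/kg

308.6 mOsm/kg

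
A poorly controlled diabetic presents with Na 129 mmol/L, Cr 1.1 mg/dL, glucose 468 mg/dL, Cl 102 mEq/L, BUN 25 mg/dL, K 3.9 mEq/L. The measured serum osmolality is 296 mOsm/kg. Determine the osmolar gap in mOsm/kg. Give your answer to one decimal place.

3.1 mOsm/kg

Calculated osmolality = 2·Na + glucose/18 + BUN/2.8
= 2·129 + 468/18 + 25/2.8
= 258 + 26 + 8.93
= 292.93 mOsm/kg ≈ 292.9 mOsm/kg
Osmolar gap = measured − calculated = 296 − 292.9 = 3.1 mOsm/kg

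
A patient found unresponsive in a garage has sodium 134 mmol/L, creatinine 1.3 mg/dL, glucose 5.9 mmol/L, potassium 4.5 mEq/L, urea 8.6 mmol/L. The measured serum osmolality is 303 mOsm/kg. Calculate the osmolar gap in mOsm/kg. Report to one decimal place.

Calculated osmolality = 2·Na + glucose + urea
= 2·134 + 5.9 + 8.6
= 268 + 5.90 + 8.60
= 282.5 mOsm/kg ≈ 282.5 mOsm/kg
Osmolar gap = measured − calculated = 303 − 282.5 = 20.5 mOsm/kg

20.5 mOsm/kg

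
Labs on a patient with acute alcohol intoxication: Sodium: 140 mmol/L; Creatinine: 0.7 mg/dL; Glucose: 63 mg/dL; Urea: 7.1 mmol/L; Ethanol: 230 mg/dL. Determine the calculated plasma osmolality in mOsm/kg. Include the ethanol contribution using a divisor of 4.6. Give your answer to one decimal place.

Calculated osmolality = 2·Na + glucose/18 + urea + ethanol/4.6
= 2·140 + 63/18 + 7.1 + 230/4.6
= 280 + 3.50 + 7.10 + 50
= 340.6 mOsm/kg

340.6 mOsm/kg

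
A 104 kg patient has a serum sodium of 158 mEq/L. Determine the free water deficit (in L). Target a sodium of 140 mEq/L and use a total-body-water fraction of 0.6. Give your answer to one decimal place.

TBW = 0.6 · 104 = 62.4 L
Free water deficit = TBW · (Na/140 − 1)
= 62.4 · (158/140 − 1)
= 62.4 · 0.1286
= 8.02 L

8.0 L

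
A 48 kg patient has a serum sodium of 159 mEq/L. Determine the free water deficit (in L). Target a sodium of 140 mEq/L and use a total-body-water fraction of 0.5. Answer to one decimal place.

3.3 L

TBW = 0.5 · 48 = 24 L
Free water deficit = TBW · (Na/140 − 1)
= 24 · (159/140 − 1)
= 24 · 0.1357
= 3.26 L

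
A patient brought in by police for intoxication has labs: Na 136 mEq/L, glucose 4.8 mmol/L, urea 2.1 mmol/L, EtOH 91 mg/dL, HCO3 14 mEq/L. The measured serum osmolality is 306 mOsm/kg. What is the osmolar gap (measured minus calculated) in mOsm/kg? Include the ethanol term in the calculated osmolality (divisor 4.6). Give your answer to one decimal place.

Calculated osmolality = 2·Na + glucose + urea + ethanol/4.6
= 2·136 + 4.8 + 2.1 + 91/4.6
= 272 + 4.80 + 2.10 + 19.78
= 298.68 mOsm/kg ≈ 298.7 mOsm/kg
Osmolar gap = measured − calculated = 306 − 298.7 = 7.3 mOsm/kg

7.3 mOsm/kg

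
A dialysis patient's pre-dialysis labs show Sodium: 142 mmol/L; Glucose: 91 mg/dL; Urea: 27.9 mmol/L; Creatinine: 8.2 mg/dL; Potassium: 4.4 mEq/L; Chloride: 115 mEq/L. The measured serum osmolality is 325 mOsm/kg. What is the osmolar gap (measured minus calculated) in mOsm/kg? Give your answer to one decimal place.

8.0 mOsm/kg

Calculated osmolality = 2·Na + glucose/18 + urea
= 2·142 + 91/18 + 27.9
= 284 + 5.06 + 27.90
= 316.96 mOsm/kg ≈ 317.0 mOsm/kg
Osmolar gap = measured − calculated = 325 − 317.0 = 8.0 mOsm/kg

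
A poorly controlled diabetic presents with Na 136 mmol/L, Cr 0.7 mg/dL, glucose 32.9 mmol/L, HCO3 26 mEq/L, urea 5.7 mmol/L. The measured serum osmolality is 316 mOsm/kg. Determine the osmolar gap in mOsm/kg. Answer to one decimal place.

5.4 mOsm/kg

Calculated osmolality = 2·Na + glucose + urea
= 2·136 + 32.9 + 5.7
= 272 + 32.90 + 5.70
= 310.6 mOsm/kg ≈ 310.6 mOsm/kg
Osmolar gap = measured − calculated = 316 − 310.6 = 5.4 mOsm/kg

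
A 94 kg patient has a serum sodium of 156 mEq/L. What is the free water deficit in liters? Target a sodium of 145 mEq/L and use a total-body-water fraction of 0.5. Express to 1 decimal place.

3.6 L

TBW = 0.5 · 94 = 47 L
Free water deficit = TBW · (Na/145 − 1)
= 47 · (156/145 − 1)
= 47 · 0.0759
= 3.57 L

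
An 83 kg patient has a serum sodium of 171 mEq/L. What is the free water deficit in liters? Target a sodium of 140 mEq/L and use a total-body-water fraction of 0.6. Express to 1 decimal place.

TBW = 0.6 · 83 = 49.8 L
Free water deficit = TBW · (Na/140 − 1)
= 49.8 · (171/140 − 1)
= 49.8 · 0.2214
= 11.03 L

11.0 L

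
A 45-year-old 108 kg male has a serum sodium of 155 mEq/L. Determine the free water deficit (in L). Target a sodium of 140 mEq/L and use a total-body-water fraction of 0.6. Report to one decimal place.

TBW = 0.6 · 108 = 64.8 L
Free water deficit = TBW · (Na/140 − 1)
= 64.8 · (155/140 − 1)
= 64.8 · 0.1071
= 6.94 L

6.9 L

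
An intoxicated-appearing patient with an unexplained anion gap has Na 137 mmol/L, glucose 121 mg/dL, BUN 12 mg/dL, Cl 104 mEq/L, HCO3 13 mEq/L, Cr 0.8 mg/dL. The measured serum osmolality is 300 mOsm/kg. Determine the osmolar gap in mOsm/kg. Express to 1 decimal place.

Calculated osmolality = 2·Na + glucose/18 + BUN/2.8
= 2·137 + 121/18 + 12/2.8
= 274 + 6.72 + 4.29
= 285.01 mOsm/kg ≈ 285.0 mOsm/kg
Osmolar gap = measured − calculated = 300 − 285.0 = 15.0 mOsm/kg

15.0 mOsm/kg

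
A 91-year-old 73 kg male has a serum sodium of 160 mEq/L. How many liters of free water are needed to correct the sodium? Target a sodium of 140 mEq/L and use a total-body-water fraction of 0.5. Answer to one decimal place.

TBW = 0.5 · 73 = 36.5 L
Free water deficit = TBW · (Na/140 − 1)
= 36.5 · (160/140 − 1)
= 36.5 · 0.1429
= 5.22 L

5.2 L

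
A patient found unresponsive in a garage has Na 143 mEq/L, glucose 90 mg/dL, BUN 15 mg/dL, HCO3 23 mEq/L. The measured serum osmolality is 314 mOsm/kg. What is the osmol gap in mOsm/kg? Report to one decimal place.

17.6 mOsm/kg

Calculated osmolality = 2·Na + glucose/18 + BUN/2.8
= 2·143 + 90/18 + 15/2.8
= 286 + 5 + 5.36
= 296.36 mOsm/kg ≈ 296.4 mOsm/kg
Osmolar gap = measured − calculated = 314 − 296.4 = 17.6 mOsm/kg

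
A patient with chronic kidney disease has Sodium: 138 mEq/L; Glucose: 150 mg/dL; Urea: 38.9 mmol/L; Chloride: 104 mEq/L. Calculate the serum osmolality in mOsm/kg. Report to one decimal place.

323.2 mOsm/kg

Calculated osmolality = 2·Na + glucose/18 + urea
= 2·138 + 150/18 + 38.9
= 276 + 8.33 + 38.90
= 323.23 mOsm/kg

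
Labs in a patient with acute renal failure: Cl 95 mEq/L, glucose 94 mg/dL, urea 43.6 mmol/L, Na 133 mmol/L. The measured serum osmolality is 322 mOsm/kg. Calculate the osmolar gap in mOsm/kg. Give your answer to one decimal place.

Calculated osmolality = 2·Na + glucose/18 + urea
= 2·133 + 94/18 + 43.6
= 266 + 5.22 + 43.60
= 314.82 mOsm/kg ≈ 314.8 mOsm/kg
Osmolar gap = measured − calculated = 322 − 314.8 = 7.2 mOsm/kg

7.2 mOsm/kg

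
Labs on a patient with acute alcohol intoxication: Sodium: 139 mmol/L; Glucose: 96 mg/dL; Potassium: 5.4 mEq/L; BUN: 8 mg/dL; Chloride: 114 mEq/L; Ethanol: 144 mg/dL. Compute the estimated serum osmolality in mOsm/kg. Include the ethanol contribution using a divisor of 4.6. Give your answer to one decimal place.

317.5 mOsm/kg

Calculated osmolality = 2·Na + glucose/18 + BUN/2.8 + ethanol/4.6
= 2·139 + 96/18 + 8/2.8 + 144/4.6
= 278 + 5.33 + 2.86 + 31.30
= 317.49 mOsm/kg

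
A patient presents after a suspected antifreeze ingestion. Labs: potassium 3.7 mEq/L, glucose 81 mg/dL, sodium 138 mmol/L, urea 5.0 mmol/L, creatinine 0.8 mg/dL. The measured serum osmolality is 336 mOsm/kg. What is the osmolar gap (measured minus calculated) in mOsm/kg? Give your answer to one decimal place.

Calculated osmolality = 2·Na + glucose/18 + urea
= 2·138 + 81/18 + 5
= 276 + 4.50 + 5
= 285.5 mOsm/kg ≈ 285.5 mOsm/kg
Osmolar gap = measured − calculated = 336 − 285.5 = 50.5 mOsm/kg

50.5 mOsm/kg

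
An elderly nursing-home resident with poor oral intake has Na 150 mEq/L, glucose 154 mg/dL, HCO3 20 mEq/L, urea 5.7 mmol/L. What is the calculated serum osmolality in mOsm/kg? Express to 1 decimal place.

314.3 mOsm/kg

Calculated osmolality = 2·Na + glucose/18 + urea
= 2·150 + 154/18 + 5.7
= 300 + 8.56 + 5.70
= 314.26 mOsm/kg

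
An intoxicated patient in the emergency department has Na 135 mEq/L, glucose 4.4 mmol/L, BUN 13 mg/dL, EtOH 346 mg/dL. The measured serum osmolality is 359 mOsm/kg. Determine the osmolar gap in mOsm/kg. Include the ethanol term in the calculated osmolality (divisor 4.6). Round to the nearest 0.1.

4.7 mOsm/kg

Calculated osmolality = 2·Na + glucose + BUN/2.8 + ethanol/4.6
= 2·135 + 4.4 + 13/2.8 + 346/4.6
= 270 + 4.40 + 4.64 + 75.22
= 354.26 mOsm/kg ≈ 354.3 mOsm/kg
Osmolar gap = measured − calculated = 359 − 354.3 = 4.7 mOsm/kg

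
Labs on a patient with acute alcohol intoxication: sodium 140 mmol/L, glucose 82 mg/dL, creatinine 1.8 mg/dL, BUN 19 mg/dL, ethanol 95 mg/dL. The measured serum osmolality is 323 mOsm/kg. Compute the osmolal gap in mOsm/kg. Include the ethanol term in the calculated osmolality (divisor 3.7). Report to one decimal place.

Calculated osmolality = 2·Na + glucose/18 + BUN/2.8 + ethanol/3.7
= 2·140 + 82/18 + 19/2.8 + 95/3.7
= 280 + 4.56 + 6.79 + 25.68
= 317.03 mOsm/kg ≈ 317.0 mOsm/kg
Osmolar gap = measured − calculated = 323 − 317.0 = 6.0 mOsm/kg

6.0 mOsm/kg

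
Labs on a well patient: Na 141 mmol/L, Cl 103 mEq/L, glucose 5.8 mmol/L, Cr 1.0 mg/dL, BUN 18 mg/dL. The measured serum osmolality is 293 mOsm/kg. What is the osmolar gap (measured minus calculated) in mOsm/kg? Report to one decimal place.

Calculated osmolality = 2·Na + glucose + BUN/2.8
= 2·141 + 5.8 + 18/2.8
= 282 + 5.80 + 6.43
= 294.23 mOsm/kg ≈ 294.2 mOsm/kg
Osmolar gap = measured − calculated = 293 − 294.2 = -1.2 mOsm/kg

-1.2 mOsm/kg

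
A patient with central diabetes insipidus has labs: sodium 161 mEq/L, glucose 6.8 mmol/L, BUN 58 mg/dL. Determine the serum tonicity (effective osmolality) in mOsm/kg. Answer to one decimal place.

328.8 mOsm/kg

Effective osmolality excludes urea (freely permeant across cell membranes):
2·Na + glucose
= 2·161 + 6.8
= 322 + 6.8
= 328.8 mOsm/kg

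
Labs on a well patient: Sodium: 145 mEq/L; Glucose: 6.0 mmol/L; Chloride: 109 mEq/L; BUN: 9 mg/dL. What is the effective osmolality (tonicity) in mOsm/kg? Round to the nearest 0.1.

296.0 mOsm/kg

Effective osmolality excludes urea (freely permeant across cell membranes):
2·Na + glucose
= 2·145 + 6
= 290 + 6
= 296 mOsm/kg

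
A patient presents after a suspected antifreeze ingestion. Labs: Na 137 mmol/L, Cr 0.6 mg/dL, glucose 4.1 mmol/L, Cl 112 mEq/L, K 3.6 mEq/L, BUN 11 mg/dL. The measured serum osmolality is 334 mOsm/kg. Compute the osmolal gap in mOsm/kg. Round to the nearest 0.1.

Calculated osmolality = 2·Na + glucose + BUN/2.8
= 2·137 + 4.1 + 11/2.8
= 274 + 4.10 + 3.93
= 282.03 mOsm/kg ≈ 282.0 mOsm/kg
Osmolar gap = measured − calculated = 334 − 282.0 = 52.0 mOsm/kg

52.0 mOsm/kg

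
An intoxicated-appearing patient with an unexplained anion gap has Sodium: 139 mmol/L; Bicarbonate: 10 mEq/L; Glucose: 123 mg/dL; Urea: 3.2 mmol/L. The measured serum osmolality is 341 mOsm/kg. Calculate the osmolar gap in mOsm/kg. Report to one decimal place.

Calculated osmolality = 2·Na + glucose/18 + urea
= 2·139 + 123/18 + 3.2
= 278 + 6.83 + 3.20
= 288.03 mOsm/kg ≈ 288.0 mOsm/kg
Osmolar gap = measured − calculated = 341 − 288.0 = 53.0 mOsm/kg

53.0 mOsm/kg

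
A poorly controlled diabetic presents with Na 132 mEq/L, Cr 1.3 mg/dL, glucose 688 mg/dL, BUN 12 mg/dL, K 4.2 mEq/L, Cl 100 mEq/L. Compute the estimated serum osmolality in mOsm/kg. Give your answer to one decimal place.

306.5 mOsm/kg

Calculated osmolality = 2·Na + glucose/18 + BUN/2.8
= 2·132 + 688/18 + 12/2.8
= 264 + 38.22 + 4.29
= 306.51 mOsm/kg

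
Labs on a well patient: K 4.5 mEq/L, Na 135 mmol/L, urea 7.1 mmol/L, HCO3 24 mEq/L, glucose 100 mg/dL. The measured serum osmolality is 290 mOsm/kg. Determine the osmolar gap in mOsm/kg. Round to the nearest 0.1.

Calculated osmolality = 2·Na + glucose/18 + urea
= 2·135 + 100/18 + 7.1
= 270 + 5.56 + 7.10
= 282.66 mOsm/kg ≈ 282.7 mOsm/kg
Osmolar gap = measured − calculated = 290 − 282.7 = 7.3 mOsm/kg

7.3 mOsm/kg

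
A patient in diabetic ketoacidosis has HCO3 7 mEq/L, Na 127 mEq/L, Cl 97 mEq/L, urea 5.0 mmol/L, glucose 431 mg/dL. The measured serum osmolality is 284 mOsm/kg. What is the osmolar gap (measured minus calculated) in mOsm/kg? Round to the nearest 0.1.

1.1 mOsm/kg

Calculated osmolality = 2·Na + glucose/18 + urea
= 2·127 + 431/18 + 5
= 254 + 23.94 + 5
= 282.94 mOsm/kg ≈ 282.9 mOsm/kg
Osmolar gap = measured − calculated = 284 − 282.9 = 1.1 mOsm/kg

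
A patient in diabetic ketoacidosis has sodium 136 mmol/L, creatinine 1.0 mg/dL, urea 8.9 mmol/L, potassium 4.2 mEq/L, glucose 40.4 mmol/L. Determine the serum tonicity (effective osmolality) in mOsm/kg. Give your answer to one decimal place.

Effective osmolality excludes urea (freely permeant across cell membranes):
2·Na + glucose
= 2·136 + 40.4
= 272 + 40.4
= 312.4 mOsm/kg

312.4 mOsm/kg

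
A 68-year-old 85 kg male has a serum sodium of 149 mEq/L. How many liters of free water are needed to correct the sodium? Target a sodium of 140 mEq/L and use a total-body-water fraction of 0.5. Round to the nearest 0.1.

2.7 L

TBW = 0.5 · 85 = 42.5 L
Free water deficit = TBW · (Na/140 − 1)
= 42.5 · (149/140 − 1)
= 42.5 · 0.0643
= 2.73 L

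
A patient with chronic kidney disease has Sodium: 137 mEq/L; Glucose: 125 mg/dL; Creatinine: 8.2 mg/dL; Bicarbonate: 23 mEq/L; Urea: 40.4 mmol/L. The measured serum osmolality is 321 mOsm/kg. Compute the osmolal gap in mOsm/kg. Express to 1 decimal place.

Calculated osmolality = 2·Na + glucose/18 + urea
= 2·137 + 125/18 + 40.4
= 274 + 6.94 + 40.40
= 321.34 mOsm/kg ≈ 321.3 mOsm/kg
Osmolar gap = measured − calculated = 321 − 321.3 = -0.3 mOsm/kg

-0.3 mOsm/kg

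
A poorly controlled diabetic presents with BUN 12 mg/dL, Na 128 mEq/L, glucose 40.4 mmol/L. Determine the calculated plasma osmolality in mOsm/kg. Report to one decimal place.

Calculated osmolality = 2·Na + glucose + BUN/2.8
= 2·128 + 40.4 + 12/2.8
= 256 + 40.40 + 4.29
= 300.69 mOsm/kg

300.7 mOsm/kg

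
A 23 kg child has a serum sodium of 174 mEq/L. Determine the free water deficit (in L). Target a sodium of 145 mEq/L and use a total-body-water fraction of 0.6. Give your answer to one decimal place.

2.8 L

TBW = 0.6 · 23 = 13.8 L
Free water deficit = TBW · (Na/145 − 1)
= 13.8 · (174/145 − 1)
= 13.8 · 0.2
= 2.76 L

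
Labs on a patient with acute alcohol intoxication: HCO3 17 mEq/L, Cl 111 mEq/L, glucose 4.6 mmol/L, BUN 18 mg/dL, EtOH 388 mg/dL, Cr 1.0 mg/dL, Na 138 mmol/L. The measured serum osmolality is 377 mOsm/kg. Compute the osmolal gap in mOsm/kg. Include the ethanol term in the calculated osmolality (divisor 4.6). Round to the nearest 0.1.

Calculated osmolality = 2·Na + glucose + BUN/2.8 + ethanol/4.6
= 2·138 + 4.6 + 18/2.8 + 388/4.6
= 276 + 4.60 + 6.43 + 84.35
= 371.38 mOsm/kg ≈ 371.4 mOsm/kg
Osmolar gap = measured − calculated = 377 − 371.4 = 5.6 mOsm/kg

5.6 mOsm/kg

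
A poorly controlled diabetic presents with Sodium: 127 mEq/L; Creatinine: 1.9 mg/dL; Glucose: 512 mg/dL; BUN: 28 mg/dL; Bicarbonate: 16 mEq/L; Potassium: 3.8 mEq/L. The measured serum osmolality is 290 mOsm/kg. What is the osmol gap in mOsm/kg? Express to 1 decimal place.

Calculated osmolality = 2·Na + glucose/18 + BUN/2.8
= 2·127 + 512/18 + 28/2.8
= 254 + 28.44 + 10
= 292.44 mOsm/kg ≈ 292.4 mOsm/kg
Osmolar gap = measured − calculated = 290 − 292.4 = -2.4 mOsm/kg

-2.4 mOsm/kg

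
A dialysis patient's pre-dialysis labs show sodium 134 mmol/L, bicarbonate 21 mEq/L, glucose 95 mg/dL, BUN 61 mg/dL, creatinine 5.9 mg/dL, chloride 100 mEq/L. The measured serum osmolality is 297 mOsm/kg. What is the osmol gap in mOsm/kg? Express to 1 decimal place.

1.9 mOsm/kg

Calculated osmolality = 2·Na + glucose/18 + BUN/2.8
= 2·134 + 95/18 + 61/2.8
= 268 + 5.28 + 21.79
= 295.07 mOsm/kg ≈ 295.1 mOsm/kg
Osmolar gap = measured − calculated = 297 − 295.1 = 1.9 mOsm/kg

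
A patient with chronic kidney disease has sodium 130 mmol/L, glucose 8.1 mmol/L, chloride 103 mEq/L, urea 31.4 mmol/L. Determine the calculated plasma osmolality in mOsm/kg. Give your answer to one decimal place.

Calculated osmolality = 2·Na + glucose + urea
= 2·130 + 8.1 + 31.4
= 260 + 8.10 + 31.40
= 299.5 mOsm/kg

299.5 mOsm/kg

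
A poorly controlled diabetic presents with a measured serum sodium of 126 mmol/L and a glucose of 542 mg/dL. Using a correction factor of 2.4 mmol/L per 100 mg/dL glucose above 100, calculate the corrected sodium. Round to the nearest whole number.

Corrected Na = measured Na + 2.4 · (glucose − 100)/100
= 126 + 2.4 · (542 − 100)/100
= 126 + 10.6
= 136.6 mmol/L

137 mmol/L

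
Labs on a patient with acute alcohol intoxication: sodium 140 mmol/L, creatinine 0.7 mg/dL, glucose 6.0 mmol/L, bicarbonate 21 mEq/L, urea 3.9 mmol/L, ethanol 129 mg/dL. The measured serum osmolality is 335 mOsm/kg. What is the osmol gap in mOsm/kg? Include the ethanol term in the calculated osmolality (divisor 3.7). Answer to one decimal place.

Calculated osmolality = 2·Na + glucose + urea + ethanol/3.7
= 2·140 + 6 + 3.9 + 129/3.7
= 280 + 6 + 3.90 + 34.86
= 324.76 mOsm/kg ≈ 324.8 mOsm/kg
Osmolar gap = measured − calculated = 335 − 324.8 = 10.2 mOsm/kg

10.2 mOsm/kg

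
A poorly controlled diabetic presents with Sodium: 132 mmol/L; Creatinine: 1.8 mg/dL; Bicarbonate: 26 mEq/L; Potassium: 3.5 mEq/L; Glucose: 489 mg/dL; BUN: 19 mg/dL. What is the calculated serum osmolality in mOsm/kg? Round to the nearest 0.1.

Calculated osmolality = 2·Na + glucose/18 + BUN/2.8
= 2·132 + 489/18 + 19/2.8
= 264 + 27.17 + 6.79
= 297.96 mOsm/kg

298.0 mOsm/kg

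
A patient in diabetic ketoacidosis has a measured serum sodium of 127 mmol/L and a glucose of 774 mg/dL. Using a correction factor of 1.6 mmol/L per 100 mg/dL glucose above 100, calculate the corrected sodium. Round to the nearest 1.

Corrected Na = measured Na + 1.6 · (glucose − 100)/100
= 127 + 1.6 · (774 − 100)/100
= 127 + 10.8
= 137.8 mmol/L

138 mmol/L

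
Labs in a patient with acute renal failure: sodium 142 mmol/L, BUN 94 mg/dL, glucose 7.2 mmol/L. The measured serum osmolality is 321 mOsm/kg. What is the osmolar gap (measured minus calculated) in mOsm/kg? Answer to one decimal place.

Calculated osmolality = 2·Na + glucose + BUN/2.8
= 2·142 + 7.2 + 94/2.8
= 284 + 7.20 + 33.57
= 324.77 mOsm/kg ≈ 324.8 mOsm/kg
Osmolar gap = measured − calculated = 321 − 324.8 = -3.8 mOsm/kg

-3.8 mOsm/kg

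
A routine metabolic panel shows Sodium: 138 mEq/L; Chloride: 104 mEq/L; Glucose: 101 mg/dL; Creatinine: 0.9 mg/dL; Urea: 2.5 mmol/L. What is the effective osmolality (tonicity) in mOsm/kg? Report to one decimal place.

Effective osmolality excludes urea (freely permeant across cell membranes):
2·Na + glucose/18
= 2·138 + 101/18
= 276 + 5.61
= 281.61 mOsm/kg

281.6 mOsm/kg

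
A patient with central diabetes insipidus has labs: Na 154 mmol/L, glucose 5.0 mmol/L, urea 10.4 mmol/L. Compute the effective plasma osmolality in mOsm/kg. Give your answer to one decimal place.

Effective osmolality excludes urea (freely permeant across cell membranes):
2·Na + glucose
= 2·154 + 5
= 308 + 5
= 313 mOsm/kg

313.0 mOsm/kg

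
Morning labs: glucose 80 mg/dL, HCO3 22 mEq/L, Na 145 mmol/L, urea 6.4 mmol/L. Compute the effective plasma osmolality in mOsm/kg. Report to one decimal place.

Effective osmolality excludes urea (freely permeant across cell membranes):
2·Na + glucose/18
= 2·145 + 80/18
= 290 + 4.44
= 294.44 mOsm/kg

294.4 mOsm/kg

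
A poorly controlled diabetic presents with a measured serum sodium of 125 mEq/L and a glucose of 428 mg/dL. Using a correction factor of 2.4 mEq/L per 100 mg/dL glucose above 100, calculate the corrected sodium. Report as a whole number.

Corrected Na = measured Na + 2.4 · (glucose − 100)/100
= 125 + 2.4 · (428 − 100)/100
= 125 + 7.9
= 132.9 mEq/L

133 mEq/L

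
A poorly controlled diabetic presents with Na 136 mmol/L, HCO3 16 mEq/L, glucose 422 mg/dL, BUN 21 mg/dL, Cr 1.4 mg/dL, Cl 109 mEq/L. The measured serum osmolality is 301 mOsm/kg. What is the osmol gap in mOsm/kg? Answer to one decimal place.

Calculated osmolality = 2·Na + glucose/18 + BUN/2.8
= 2·136 + 422/18 + 21/2.8
= 272 + 23.44 + 7.50
= 302.94 mOsm/kg ≈ 302.9 mOsm/kg
Osmolar gap = measured − calculated = 301 − 302.9 = -1.9 mOsm/kg

-1.9 mOsm/kg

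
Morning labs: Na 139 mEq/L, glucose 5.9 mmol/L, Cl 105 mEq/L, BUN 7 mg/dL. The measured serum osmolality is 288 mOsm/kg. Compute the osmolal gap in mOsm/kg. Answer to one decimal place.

Calculated osmolality = 2·Na + glucose + BUN/2.8
= 2·139 + 5.9 + 7/2.8
= 278 + 5.90 + 2.50
= 286.4 mOsm/kg ≈ 286.4 mOsm/kg
Osmolar gap = measured − calculated = 288 − 286.4 = 1.6 mOsm/kg

1.6 mOsm/kg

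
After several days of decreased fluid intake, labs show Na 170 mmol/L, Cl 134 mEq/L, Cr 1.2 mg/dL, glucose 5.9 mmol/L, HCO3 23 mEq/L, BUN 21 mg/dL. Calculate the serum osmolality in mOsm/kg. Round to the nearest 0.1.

353.4 mOsm/kg

Calculated osmolality = 2·Na + glucose + BUN/2.8
= 2·170 + 5.9 + 21/2.8
= 340 + 5.90 + 7.50
= 353.4 mOsm/kg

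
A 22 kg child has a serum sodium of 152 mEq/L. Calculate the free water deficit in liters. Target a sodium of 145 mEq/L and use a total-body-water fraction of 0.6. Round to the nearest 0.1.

0.6 L

TBW = 0.6 · 22 = 13.2 L
Free water deficit = TBW · (Na/145 − 1)
= 13.2 · (152/145 − 1)
= 13.2 · 0.0483
= 0.64 L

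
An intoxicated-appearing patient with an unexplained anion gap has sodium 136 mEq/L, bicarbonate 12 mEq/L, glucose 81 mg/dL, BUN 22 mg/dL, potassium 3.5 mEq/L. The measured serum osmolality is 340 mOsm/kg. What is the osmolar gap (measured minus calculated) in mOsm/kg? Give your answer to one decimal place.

55.6 mOsm/kg

Calculated osmolality = 2·Na + glucose/18 + BUN/2.8
= 2·136 + 81/18 + 22/2.8
= 272 + 4.50 + 7.86
= 284.36 mOsm/kg ≈ 284.4 mOsm/kg
Osmolar gap = measured − calculated = 340 − 284.4 = 55.6 mOsm/kg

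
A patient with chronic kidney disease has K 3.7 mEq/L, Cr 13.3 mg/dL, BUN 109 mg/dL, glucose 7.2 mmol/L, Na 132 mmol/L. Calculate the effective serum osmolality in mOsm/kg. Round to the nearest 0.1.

Effective osmolality excludes urea (freely permeant across cell membranes):
2·Na + glucose
= 2·132 + 7.2
= 264 + 7.2
= 271.2 mOsm/kg

271.2 mOsm/kg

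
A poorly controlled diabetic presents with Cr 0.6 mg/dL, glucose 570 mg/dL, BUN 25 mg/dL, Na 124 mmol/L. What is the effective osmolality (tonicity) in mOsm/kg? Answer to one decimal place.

279.7 mOsm/kg

Effective osmolality excludes urea (freely permeant across cell membranes):
2·Na + glucose/18
= 2·124 + 570/18
= 248 + 31.67
= 279.67 mOsm/kg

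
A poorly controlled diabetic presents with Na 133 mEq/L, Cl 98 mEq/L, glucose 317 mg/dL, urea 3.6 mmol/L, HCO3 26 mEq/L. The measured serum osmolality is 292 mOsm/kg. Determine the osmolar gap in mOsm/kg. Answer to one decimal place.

4.8 mOsm/kg

Calculated osmolality = 2·Na + glucose/18 + urea
= 2·133 + 317/18 + 3.6
= 266 + 17.61 + 3.60
= 287.21 mOsm/kg ≈ 287.2 mOsm/kg
Osmolar gap = measured − calculated = 292 − 287.2 = 4.8 mOsm/kg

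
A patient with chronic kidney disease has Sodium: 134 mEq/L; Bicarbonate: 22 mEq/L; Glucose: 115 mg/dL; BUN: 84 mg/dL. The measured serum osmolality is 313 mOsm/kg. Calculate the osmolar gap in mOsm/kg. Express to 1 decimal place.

8.6 mOsm/kg

Calculated osmolality = 2·Na + glucose/18 + BUN/2.8
= 2·134 + 115/18 + 84/2.8
= 268 + 6.39 + 30
= 304.39 mOsm/kg ≈ 304.4 mOsm/kg
Osmolar gap = measured − calculated = 313 − 304.4 = 8.6 mOsm/kg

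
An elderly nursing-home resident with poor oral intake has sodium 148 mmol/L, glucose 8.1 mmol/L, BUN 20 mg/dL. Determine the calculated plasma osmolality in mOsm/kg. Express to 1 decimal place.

Calculated osmolality = 2·Na + glucose + BUN/2.8
= 2·148 + 8.1 + 20/2.8
= 296 + 8.10 + 7.14
= 311.24 mOsm/kg

311.2 mOsm/kg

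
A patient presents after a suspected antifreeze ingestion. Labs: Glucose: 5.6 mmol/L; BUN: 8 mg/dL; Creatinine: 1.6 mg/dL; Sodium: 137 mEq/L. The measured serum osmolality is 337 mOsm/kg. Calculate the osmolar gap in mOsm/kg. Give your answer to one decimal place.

54.5 mOsm/kg

Calculated osmolality = 2·Na + glucose + BUN/2.8
= 2·137 + 5.6 + 8/2.8
= 274 + 5.60 + 2.86
= 282.46 mOsm/kg ≈ 282.5 mOsm/kg
Osmolar gap = measured − calculated = 337 − 282.5 = 54.5 mOsm/kg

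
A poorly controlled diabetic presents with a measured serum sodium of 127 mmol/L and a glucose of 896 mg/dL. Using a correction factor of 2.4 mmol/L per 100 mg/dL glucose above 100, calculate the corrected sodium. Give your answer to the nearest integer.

146 mmol/L

Corrected Na = measured Na + 2.4 · (glucose − 100)/100
= 127 + 2.4 · (896 − 100)/100
= 127 + 19.1
= 146.1 mmol/L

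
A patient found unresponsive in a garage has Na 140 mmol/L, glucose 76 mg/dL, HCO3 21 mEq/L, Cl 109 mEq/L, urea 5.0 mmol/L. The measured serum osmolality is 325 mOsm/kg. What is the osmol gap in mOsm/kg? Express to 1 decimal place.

Calculated osmolality = 2·Na + glucose/18 + urea
= 2·140 + 76/18 + 5
= 280 + 4.22 + 5
= 289.22 mOsm/kg ≈ 289.2 mOsm/kg
Osmolar gap = measured − calculated = 325 − 289.2 = 35.8 mOsm/kg

35.8 mOsm/kg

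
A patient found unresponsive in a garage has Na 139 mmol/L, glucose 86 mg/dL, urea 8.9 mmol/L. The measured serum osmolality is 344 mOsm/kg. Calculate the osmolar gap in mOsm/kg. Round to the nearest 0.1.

52.3 mOsm/kg

Calculated osmolality = 2·Na + glucose/18 + urea
= 2·139 + 86/18 + 8.9
= 278 + 4.78 + 8.90
= 291.68 mOsm/kg ≈ 291.7 mOsm/kg
Osmolar gap = measured − calculated = 344 − 291.7 = 52.3 mOsm/kg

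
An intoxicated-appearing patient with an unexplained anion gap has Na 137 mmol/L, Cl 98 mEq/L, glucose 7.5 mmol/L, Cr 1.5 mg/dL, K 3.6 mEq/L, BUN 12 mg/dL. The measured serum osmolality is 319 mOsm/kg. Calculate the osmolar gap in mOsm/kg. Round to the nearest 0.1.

33.2 mOsm/kg

Calculated osmolality = 2·Na + glucose + BUN/2.8
= 2·137 + 7.5 + 12/2.8
= 274 + 7.50 + 4.29
= 285.79 mOsm/kg ≈ 285.8 mOsm/kg
Osmolar gap = measured − calculated = 319 − 285.8 = 33.2 mOsm/kg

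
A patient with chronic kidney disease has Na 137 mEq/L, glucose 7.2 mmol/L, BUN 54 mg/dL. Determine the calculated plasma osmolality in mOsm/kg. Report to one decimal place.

300.5 mOsm/kg

Calculated osmolality = 2·Na + glucose + BUN/2.8
= 2·137 + 7.2 + 54/2.8
= 274 + 7.20 + 19.29
= 300.49 mOsm/kg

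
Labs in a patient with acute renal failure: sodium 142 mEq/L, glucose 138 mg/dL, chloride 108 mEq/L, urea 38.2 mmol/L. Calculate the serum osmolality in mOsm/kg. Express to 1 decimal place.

Calculated osmolality = 2·Na + glucose/18 + urea
= 2·142 + 138/18 + 38.2
= 284 + 7.67 + 38.20
= 329.87 mOsm/kg

329.9 mOsm/kg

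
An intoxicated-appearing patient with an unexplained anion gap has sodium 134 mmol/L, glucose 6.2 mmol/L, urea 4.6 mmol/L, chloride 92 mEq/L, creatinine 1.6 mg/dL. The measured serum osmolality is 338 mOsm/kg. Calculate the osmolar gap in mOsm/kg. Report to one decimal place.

59.2 mOsm/kg

Calculated osmolality = 2·Na + glucose + urea
= 2·134 + 6.2 + 4.6
= 268 + 6.20 + 4.60
= 278.8 mOsm/kg ≈ 278.8 mOsm/kg
Osmolar gap = measured − calculated = 338 − 278.8 = 59.2 mOsm/kg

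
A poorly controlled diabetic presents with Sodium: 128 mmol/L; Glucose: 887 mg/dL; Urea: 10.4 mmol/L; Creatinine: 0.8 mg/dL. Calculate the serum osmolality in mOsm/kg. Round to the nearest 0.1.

315.7 mOsm/kg

Calculated osmolality = 2·Na + glucose/18 + urea
= 2·128 + 887/18 + 10.4
= 256 + 49.28 + 10.40
= 315.68 mOsm/kg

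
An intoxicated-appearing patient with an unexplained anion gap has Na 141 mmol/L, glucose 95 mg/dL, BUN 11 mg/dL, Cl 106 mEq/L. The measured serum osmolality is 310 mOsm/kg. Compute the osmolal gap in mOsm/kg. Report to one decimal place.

18.8 mOsm/kg

Calculated osmolality = 2·Na + glucose/18 + BUN/2.8
= 2·141 + 95/18 + 11/2.8
= 282 + 5.28 + 3.93
= 291.21 mOsm/kg ≈ 291.2 mOsm/kg
Osmolar gap = measured − calculated = 310 − 291.2 = 18.8 mOsm/kg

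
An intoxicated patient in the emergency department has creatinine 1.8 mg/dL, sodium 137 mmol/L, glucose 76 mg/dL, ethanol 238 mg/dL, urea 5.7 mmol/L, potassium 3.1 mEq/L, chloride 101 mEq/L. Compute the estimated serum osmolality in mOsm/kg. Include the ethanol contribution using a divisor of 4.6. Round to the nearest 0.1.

335.7 mOsm/kg

Calculated osmolality = 2·Na + glucose/18 + urea + ethanol/4.6
= 2·137 + 76/18 + 5.7 + 238/4.6
= 274 + 4.22 + 5.70 + 51.74
= 335.66 mOsm/kg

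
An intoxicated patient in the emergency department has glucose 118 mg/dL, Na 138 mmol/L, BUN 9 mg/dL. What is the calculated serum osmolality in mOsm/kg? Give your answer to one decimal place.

Calculated osmolality = 2·Na + glucose/18 + BUN/2.8
= 2·138 + 118/18 + 9/2.8
= 276 + 6.56 + 3.21
= 285.77 mOsm/kg

285.8 mOsm/kg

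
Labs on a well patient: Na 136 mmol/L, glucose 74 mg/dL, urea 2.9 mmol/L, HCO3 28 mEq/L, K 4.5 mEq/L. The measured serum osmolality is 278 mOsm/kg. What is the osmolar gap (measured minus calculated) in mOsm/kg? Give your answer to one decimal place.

Calculated osmolality = 2·Na + glucose/18 + urea
= 2·136 + 74/18 + 2.9
= 272 + 4.11 + 2.90
= 279.01 mOsm/kg ≈ 279.0 mOsm/kg
Osmolar gap = measured − calculated = 278 − 279.0 = -1.0 mOsm/kg

-1.0 mOsm/kg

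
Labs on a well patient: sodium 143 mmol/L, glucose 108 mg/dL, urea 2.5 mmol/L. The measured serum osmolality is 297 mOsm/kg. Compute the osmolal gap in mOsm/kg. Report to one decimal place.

Calculated osmolality = 2·Na + glucose/18 + urea
= 2·143 + 108/18 + 2.5
= 286 + 6 + 2.50
= 294.5 mOsm/kg ≈ 294.5 mOsm/kg
Osmolar gap = measured − calculated = 297 − 294.5 = 2.5 mOsm/kg

2.5 mOsm/kg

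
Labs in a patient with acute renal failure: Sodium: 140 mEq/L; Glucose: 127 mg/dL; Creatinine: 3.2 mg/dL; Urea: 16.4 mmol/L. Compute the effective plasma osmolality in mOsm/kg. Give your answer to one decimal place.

287.1 mOsm/kg

Effective osmolality excludes urea (freely permeant across cell membranes):
2·Na + glucose/18
= 2·140 + 127/18
= 280 + 7.06
= 287.06 mOsm/kg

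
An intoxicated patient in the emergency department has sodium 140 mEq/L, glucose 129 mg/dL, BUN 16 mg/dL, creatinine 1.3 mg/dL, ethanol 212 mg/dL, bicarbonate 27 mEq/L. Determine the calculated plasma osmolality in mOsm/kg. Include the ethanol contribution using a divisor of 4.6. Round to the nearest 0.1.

Calculated osmolality = 2·Na + glucose/18 + BUN/2.8 + ethanol/4.6
= 2·140 + 129/18 + 16/2.8 + 212/4.6
= 280 + 7.17 + 5.71 + 46.09
= 338.97 mOsm/kg

339.0 mOsm/kg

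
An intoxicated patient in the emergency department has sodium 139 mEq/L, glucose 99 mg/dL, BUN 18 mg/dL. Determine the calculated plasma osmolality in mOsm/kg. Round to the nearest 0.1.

Calculated osmolality = 2·Na + glucose/18 + BUN/2.8
= 2·139 + 99/18 + 18/2.8
= 278 + 5.50 + 6.43
= 289.93 mOsm/kg

289.9 mOsm/kg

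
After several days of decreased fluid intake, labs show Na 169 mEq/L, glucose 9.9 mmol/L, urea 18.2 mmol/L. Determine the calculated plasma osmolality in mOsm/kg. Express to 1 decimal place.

Calculated osmolality = 2·Na + glucose + urea
= 2·169 + 9.9 + 18.2
= 338 + 9.90 + 18.20
= 366.1 mOsm/kg

366.1 mOsm/kg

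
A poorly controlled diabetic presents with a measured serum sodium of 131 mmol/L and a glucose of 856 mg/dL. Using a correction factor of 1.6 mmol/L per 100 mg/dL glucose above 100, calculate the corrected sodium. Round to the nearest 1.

Corrected Na = measured Na + 1.6 · (glucose − 100)/100
= 131 + 1.6 · (856 − 100)/100
= 131 + 12.1
= 143.1 mmol/L

143 mmol/L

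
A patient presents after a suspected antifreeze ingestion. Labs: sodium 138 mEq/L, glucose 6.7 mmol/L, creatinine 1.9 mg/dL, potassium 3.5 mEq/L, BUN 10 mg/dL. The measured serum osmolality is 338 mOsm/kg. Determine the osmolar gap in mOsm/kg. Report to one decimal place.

51.7 mOsm/kg

Calculated osmolality = 2·Na + glucose + BUN/2.8
= 2·138 + 6.7 + 10/2.8
= 276 + 6.70 + 3.57
= 286.27 mOsm/kg ≈ 286.3 mOsm/kg
Osmolar gap = measured − calculated = 338 − 286.3 = 51.7 mOsm/kg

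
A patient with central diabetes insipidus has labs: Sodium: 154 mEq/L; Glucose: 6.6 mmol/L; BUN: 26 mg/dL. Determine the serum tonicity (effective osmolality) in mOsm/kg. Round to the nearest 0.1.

Effective osmolality excludes urea (freely permeant across cell membranes):
2·Na + glucose
= 2·154 + 6.6
= 308 + 6.6
= 314.6 mOsm/kg

314.6 mOsm/kg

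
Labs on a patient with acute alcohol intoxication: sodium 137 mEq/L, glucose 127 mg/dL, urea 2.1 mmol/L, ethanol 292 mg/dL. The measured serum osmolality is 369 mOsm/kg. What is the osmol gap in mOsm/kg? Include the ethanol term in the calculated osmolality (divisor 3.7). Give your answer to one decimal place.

6.9 mOsm/kg

Calculated osmolality = 2·Na + glucose/18 + urea + ethanol/3.7
= 2·137 + 127/18 + 2.1 + 292/3.7
= 274 + 7.06 + 2.10 + 78.92
= 362.08 mOsm/kg ≈ 362.1 mOsm/kg
Osmolar gap = measured − calculated = 369 − 362.1 = 6.9 mOsm/kg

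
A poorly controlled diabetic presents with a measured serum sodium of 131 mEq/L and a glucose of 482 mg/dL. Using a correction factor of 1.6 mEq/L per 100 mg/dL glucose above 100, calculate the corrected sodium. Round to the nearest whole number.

Corrected Na = measured Na + 1.6 · (glucose − 100)/100
= 131 + 1.6 · (482 − 100)/100
= 131 + 6.1
= 137.1 mEq/L

137 mEq/L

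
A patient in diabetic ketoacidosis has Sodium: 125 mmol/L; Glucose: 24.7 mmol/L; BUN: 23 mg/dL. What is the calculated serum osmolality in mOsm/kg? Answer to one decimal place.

282.9 mOsm/kg

Calculated osmolality = 2·Na + glucose + BUN/2.8
= 2·125 + 24.7 + 23/2.8
= 250 + 24.70 + 8.21
= 282.91 mOsm/kg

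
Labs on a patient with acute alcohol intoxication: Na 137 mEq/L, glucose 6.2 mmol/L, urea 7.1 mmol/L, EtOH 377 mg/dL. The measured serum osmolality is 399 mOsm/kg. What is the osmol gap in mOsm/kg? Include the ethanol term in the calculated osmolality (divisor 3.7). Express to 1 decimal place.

Calculated osmolality = 2·Na + glucose + urea + ethanol/3.7
= 2·137 + 6.2 + 7.1 + 377/3.7
= 274 + 6.20 + 7.10 + 101.89
= 389.19 mOsm/kg ≈ 389.2 mOsm/kg
Osmolar gap = measured − calculated = 399 − 389.2 = 9.8 mOsm/kg

9.8 mOsm/kg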